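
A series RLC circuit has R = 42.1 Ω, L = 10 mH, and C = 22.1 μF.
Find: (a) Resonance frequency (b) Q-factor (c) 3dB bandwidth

Step 1 — Resonance: ω₀ = 1/√(LC) = 1/√(0.01·2.21e-05) = 2127 rad/s.
Step 2 — f₀ = ω₀/(2π) = 338.6 Hz.
Step 3 — Series Q: Q = ω₀L/R = 2127·0.01/42.1 = 0.5053.
Step 4 — Bandwidth: Δω = ω₀/Q = 4210 rad/s; BW = Δω/(2π) = 670 Hz.

(a) f₀ = 338.6 Hz  (b) Q = 0.5053  (c) BW = 670 Hz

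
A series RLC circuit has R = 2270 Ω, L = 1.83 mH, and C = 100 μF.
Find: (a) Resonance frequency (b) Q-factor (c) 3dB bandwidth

Step 1 — Resonance condition Im(Z)=0 gives ω₀ = 1/√(LC).
Step 2 — ω₀ = 1/√(0.00183·0.0001) = 2338 rad/s.
Step 3 — f₀ = ω₀/(2π) = 372 Hz.
Step 4 — Series Q: Q = ω₀L/R = 2338·0.00183/2270 = 0.001885.
Step 5 — 3dB bandwidth: Δω = ω₀/Q = 1.24e+06 rad/s; BW = Δω/(2π) = 1.974e+05 Hz.

(a) f₀ = 372 Hz  (b) Q = 0.001885  (c) BW = 1.974e+05 Hz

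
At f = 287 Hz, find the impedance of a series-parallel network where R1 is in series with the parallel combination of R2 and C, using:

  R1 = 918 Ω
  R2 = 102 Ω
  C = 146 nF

Step 1 — Angular frequency: ω = 2π·f = 2π·287 = 1803 rad/s.
Step 2 — Component impedances:
  R1: Z = R = 918 Ω
  R2: Z = R = 102 Ω
  C: Z = 1/(jωC) = -j/(ω·C) = 0 - j3798 Ω
Step 3 — Parallel branch: R2 || C = 1/(1/R2 + 1/C) = 101.9 - j2.737 Ω.
Step 4 — Series with R1: Z_total = R1 + (R2 || C) = 1020 - j2.737 Ω = 1020∠-0.2° Ω.

Z = 1020 - j2.737 Ω = 1020∠-0.2° Ω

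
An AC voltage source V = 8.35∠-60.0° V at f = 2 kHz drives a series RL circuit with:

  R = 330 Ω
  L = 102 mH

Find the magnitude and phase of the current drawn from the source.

Step 1 — Angular frequency: ω = 2π·f = 2π·2000 = 1.257e+04 rad/s.
Step 2 — Component impedances:
  R: Z = R = 330 Ω
  L: Z = jωL = j·1.257e+04·0.102 = 0 + j1282 Ω
Step 3 — Series combination: Z_total = R + L = 330 + j1282 Ω = 1324∠75.6° Ω.
Step 4 — Source phasor: V = 8.35∠-60.0° V = 4.175 - j7.231 V.
Step 5 — Ohm's law: I = V / Z_total = (4.175 - j7.231) / (330 + j1282) = -0.004504 - j0.004417 A.
Step 6 — Convert to polar: |I| = 0.006309 A, ∠I = -135.6°.

I = 0.006309∠-135.6° A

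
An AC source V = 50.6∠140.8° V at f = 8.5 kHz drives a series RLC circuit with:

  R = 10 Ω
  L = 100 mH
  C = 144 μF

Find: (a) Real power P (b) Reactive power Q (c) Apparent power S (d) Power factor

Step 1 — Angular frequency: ω = 2π·f = 2π·8500 = 5.341e+04 rad/s.
Step 2 — Component impedances:
  R: Z = R = 10 Ω
  L: Z = jωL = j·5.341e+04·0.1 = 0 + j5341 Ω
  C: Z = 1/(jωC) = -j/(ω·C) = 0 - j0.13 Ω
Step 3 — Series combination: Z_total = R + L + C = 10 + j5341 Ω = 5341∠89.9° Ω.
Step 4 — Source phasor: V = 50.6∠140.8° V = -39.21 + j31.98 V.
Step 5 — Current: I = V / Z = 0.005974 + j0.007353 A = 0.009475∠50.9° A.
Step 6 — Complex power: S = V·I* = 0.0008977 + j0.4794 VA.
Step 7 — Real power: P = Re(S) = 0.0008977 W.
Step 8 — Reactive power: Q = Im(S) = 0.4794 VAR.
Step 9 — Apparent power: |S| = 0.4794 VA.
Step 10 — Power factor: PF = P/|S| = 0.001872 (lagging).

(a) P = 0.0008977 W  (b) Q = 0.4794 VAR  (c) S = 0.4794 VA  (d) PF = 0.001872 (lagging)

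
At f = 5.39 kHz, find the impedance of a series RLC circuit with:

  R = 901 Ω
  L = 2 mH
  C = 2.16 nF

Step 1 — Angular frequency: ω = 2π·f = 2π·5390 = 3.387e+04 rad/s.
Step 2 — Component impedances:
  R: Z = R = 901 Ω
  L: Z = jωL = j·3.387e+04·0.002 = 0 + j67.73 Ω
  C: Z = 1/(jωC) = -j/(ω·C) = 0 - j1.367e+04 Ω
Step 3 — Series combination: Z_total = R + L + C = 901 - j1.36e+04 Ω = 1.363e+04∠-86.2° Ω.

Z = 901 - j1.36e+04 Ω = 1.363e+04∠-86.2° Ω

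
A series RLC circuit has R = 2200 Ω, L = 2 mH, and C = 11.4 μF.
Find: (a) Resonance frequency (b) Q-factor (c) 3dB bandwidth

Step 1 — Resonance: ω₀ = 1/√(LC) = 1/√(0.002·1.14e-05) = 6623 rad/s.
Step 2 — f₀ = ω₀/(2π) = 1054 Hz.
Step 3 — Series Q: Q = ω₀L/R = 6623·0.002/2200 = 0.006021.
Step 4 — Bandwidth: Δω = ω₀/Q = 1.1e+06 rad/s; BW = Δω/(2π) = 1.751e+05 Hz.

(a) f₀ = 1054 Hz  (b) Q = 0.006021  (c) BW = 1.751e+05 Hz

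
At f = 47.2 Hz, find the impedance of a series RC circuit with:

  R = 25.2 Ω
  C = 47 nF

Step 1 — Angular frequency: ω = 2π·f = 2π·47.2 = 296.6 rad/s.
Step 2 — Component impedances:
  R: Z = R = 25.2 Ω
  C: Z = 1/(jωC) = -j/(ω·C) = 0 - j7.174e+04 Ω
Step 3 — Series combination: Z_total = R + C = 25.2 - j7.174e+04 Ω = 7.174e+04∠-90.0° Ω.

Z = 25.2 - j7.174e+04 Ω = 7.174e+04∠-90.0° Ω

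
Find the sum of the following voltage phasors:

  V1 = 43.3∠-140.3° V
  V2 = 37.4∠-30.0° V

Step 1 — Convert each phasor to rectangular form:
  V1 = 43.3·(cos(-140.3°) + j·sin(-140.3°)) = -33.32 - j27.66 V
  V2 = 37.4·(cos(-30.0°) + j·sin(-30.0°)) = 32.39 - j18.7 V
Step 2 — Sum components: V_total = -0.9257 - j46.36 V.
Step 3 — Convert to polar: |V_total| = 46.37 V, ∠V_total = -91.1°.

V_total = 46.37∠-91.1° V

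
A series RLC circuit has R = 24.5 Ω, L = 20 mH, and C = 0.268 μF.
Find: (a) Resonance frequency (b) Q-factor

Step 1 — Resonance condition Im(Z)=0 gives ω₀ = 1/√(LC).
Step 2 — ω₀ = 1/√(0.02·2.68e-07) = 1.366e+04 rad/s.
Step 3 — f₀ = ω₀/(2π) = 2174 Hz.
Step 4 — Series Q: Q = ω₀L/R = 1.366e+04·0.02/24.5 = 11.15.

(a) f₀ = 2174 Hz  (b) Q = 11.15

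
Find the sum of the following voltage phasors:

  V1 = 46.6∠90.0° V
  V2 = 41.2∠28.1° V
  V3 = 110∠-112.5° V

Step 1 — Convert each phasor to rectangular form:
  V1 = 46.6·(cos(90.0°) + j·sin(90.0°)) = 0 + j46.6 V
  V2 = 41.2·(cos(28.1°) + j·sin(28.1°)) = 36.34 + j19.41 V
  V3 = 110·(cos(-112.5°) + j·sin(-112.5°)) = -42.1 - j101.6 V
Step 2 — Sum components: V_total = -5.752 - j35.62 V.
Step 3 — Convert to polar: |V_total| = 36.08 V, ∠V_total = -99.2°.

V_total = 36.08∠-99.2° V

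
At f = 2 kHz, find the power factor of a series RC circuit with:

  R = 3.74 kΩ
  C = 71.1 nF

Step 1 — Angular frequency: ω = 2π·f = 2π·2000 = 1.257e+04 rad/s.
Step 2 — Component impedances:
  R: Z = R = 3740 Ω
  C: Z = 1/(jωC) = -j/(ω·C) = 0 - j1119 Ω
Step 3 — Series combination: Z_total = R + C = 3740 - j1119 Ω = 3904∠-16.7° Ω.
Step 4 — Power factor: PF = cos(φ) = Re(Z)/|Z| = 3740/3904 = 0.958.
Step 5 — Type: Im(Z) = -1119 ⇒ leading (phase φ = -16.7°).

PF = 0.958 (leading, φ = -16.7°)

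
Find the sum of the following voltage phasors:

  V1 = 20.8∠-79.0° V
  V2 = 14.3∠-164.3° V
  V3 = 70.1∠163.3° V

Step 1 — Convert each phasor to rectangular form:
  V1 = 20.8·(cos(-79.0°) + j·sin(-79.0°)) = 3.969 - j20.42 V
  V2 = 14.3·(cos(-164.3°) + j·sin(-164.3°)) = -13.77 - j3.87 V
  V3 = 70.1·(cos(163.3°) + j·sin(163.3°)) = -67.14 + j20.14 V
Step 2 — Sum components: V_total = -76.94 - j4.143 V.
Step 3 — Convert to polar: |V_total| = 77.05 V, ∠V_total = -176.9°.

V_total = 77.05∠-176.9° V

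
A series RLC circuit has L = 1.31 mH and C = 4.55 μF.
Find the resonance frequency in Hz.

Step 1 — Resonance condition Im(Z)=0 gives ω₀ = 1/√(LC).
Step 2 — ω₀ = 1/√(0.00131·4.55e-06) = 1.295e+04 rad/s.
Step 3 — f₀ = ω₀/(2π) = 2061 Hz.

f₀ = 2061 Hz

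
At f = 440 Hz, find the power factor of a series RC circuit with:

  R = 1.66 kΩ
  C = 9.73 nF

Step 1 — Angular frequency: ω = 2π·f = 2π·440 = 2765 rad/s.
Step 2 — Component impedances:
  R: Z = R = 1660 Ω
  C: Z = 1/(jωC) = -j/(ω·C) = 0 - j3.718e+04 Ω
Step 3 — Series combination: Z_total = R + C = 1660 - j3.718e+04 Ω = 3.721e+04∠-87.4° Ω.
Step 4 — Power factor: PF = cos(φ) = Re(Z)/|Z| = 1660/3.721e+04 = 0.04461.
Step 5 — Type: Im(Z) = -3.718e+04 ⇒ leading (phase φ = -87.4°).

PF = 0.04461 (leading, φ = -87.4°)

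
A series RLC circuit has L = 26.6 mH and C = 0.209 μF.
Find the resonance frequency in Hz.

Step 1 — Resonance condition Im(Z)=0 gives ω₀ = 1/√(LC).
Step 2 — ω₀ = 1/√(0.0266·2.09e-07) = 1.341e+04 rad/s.
Step 3 — f₀ = ω₀/(2π) = 2135 Hz.

f₀ = 2135 Hz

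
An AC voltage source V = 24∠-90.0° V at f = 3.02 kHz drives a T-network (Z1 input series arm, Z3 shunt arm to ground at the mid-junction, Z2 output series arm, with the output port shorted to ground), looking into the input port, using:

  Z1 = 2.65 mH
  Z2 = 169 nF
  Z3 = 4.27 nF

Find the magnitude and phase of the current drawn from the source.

Step 1 — Angular frequency: ω = 2π·f = 2π·3020 = 1.898e+04 rad/s.
Step 2 — Component impedances:
  Z1: Z = jωL = j·1.898e+04·0.00265 = 0 + j50.28 Ω
  Z2: Z = 1/(jωC) = -j/(ω·C) = 0 - j311.8 Ω
  Z3: Z = 1/(jωC) = -j/(ω·C) = 0 - j1.234e+04 Ω
Step 3 — With the output port shorted to ground, the output series arm Z2 runs from the junction to ground; the shunt arm Z3 also runs from the junction to ground. They appear in parallel: Z3 || Z2 = 0 - j304.2 Ω.
Step 4 — Series with input arm Z1: Z_in = Z1 + (Z3 || Z2) = 0 - j253.9 Ω = 253.9∠-90.0° Ω.
Step 5 — Source phasor: V = 24∠-90.0° V = 0 - j24 V.
Step 6 — Ohm's law: I = V / Z_total = (0 - j24) / (0 - j253.9) = 0.09454 A.
Step 7 — Convert to polar: |I| = 0.09454 A, ∠I = 0.0°.

I = 0.09454∠0.0° A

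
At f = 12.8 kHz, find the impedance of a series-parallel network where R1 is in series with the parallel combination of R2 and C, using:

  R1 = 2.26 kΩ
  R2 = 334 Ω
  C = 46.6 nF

Step 1 — Angular frequency: ω = 2π·f = 2π·1.28e+04 = 8.042e+04 rad/s.
Step 2 — Component impedances:
  R1: Z = R = 2260 Ω
  R2: Z = R = 334 Ω
  C: Z = 1/(jωC) = -j/(ω·C) = 0 - j266.8 Ω
Step 3 — Parallel branch: R2 || C = 1/(1/R2 + 1/C) = 130.1 - j162.9 Ω.
Step 4 — Series with R1: Z_total = R1 + (R2 || C) = 2390 - j162.9 Ω = 2396∠-3.9° Ω.

Z = 2390 - j162.9 Ω = 2396∠-3.9° Ω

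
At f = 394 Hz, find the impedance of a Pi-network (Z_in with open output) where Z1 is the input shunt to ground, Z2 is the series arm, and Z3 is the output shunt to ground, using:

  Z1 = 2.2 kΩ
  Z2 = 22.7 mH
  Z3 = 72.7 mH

Step 1 — Angular frequency: ω = 2π·f = 2π·394 = 2476 rad/s.
Step 2 — Component impedances:
  Z1: Z = R = 2200 Ω
  Z2: Z = jωL = j·2476·0.0227 = 0 + j56.2 Ω
  Z3: Z = jωL = j·2476·0.0727 = 0 + j180 Ω
Step 3 — With open output, the series arm Z2 and the output shunt Z3 appear in series to ground: Z2 + Z3 = 0 + j236.2 Ω.
Step 4 — Parallel with input shunt Z1: Z_in = Z1 || (Z2 + Z3) = 25.06 + j233.5 Ω = 234.8∠83.9° Ω.

Z = 25.06 + j233.5 Ω = 234.8∠83.9° Ω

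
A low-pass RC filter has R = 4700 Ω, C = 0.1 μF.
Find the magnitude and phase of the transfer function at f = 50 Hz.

Step 1 — Angular frequency: ω = 2π·50 = 314.2 rad/s.
Step 2 — Transfer function: H(jω) = 1/(1 + jωRC).
Step 3 — Denominator: 1 + jωRC = 1 + j·314.2·4700·1e-07 = 1 + j0.1477.
Step 4 — H = 0.9787 - j0.1445.
Step 5 — Magnitude: |H| = 0.9893 (-0.1 dB); phase: φ = -8.4°.

|H| = 0.9893 (-0.1 dB), φ = -8.4°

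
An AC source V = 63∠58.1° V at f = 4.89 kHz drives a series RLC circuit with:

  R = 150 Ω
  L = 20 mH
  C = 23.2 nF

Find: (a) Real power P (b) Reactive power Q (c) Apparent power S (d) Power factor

Step 1 — Angular frequency: ω = 2π·f = 2π·4890 = 3.072e+04 rad/s.
Step 2 — Component impedances:
  R: Z = R = 150 Ω
  L: Z = jωL = j·3.072e+04·0.02 = 0 + j614.5 Ω
  C: Z = 1/(jωC) = -j/(ω·C) = 0 - j1403 Ω
Step 3 — Series combination: Z_total = R + L + C = 150 - j788.4 Ω = 802.5∠-79.2° Ω.
Step 4 — Source phasor: V = 63∠58.1° V = 33.29 + j53.49 V.
Step 5 — Current: I = V / Z = -0.05772 + j0.05321 A = 0.0785∠137.3° A.
Step 6 — Complex power: S = V·I* = 0.9244 - j4.858 VA.
Step 7 — Real power: P = Re(S) = 0.9244 W.
Step 8 — Reactive power: Q = Im(S) = -4.858 VAR.
Step 9 — Apparent power: |S| = 4.946 VA.
Step 10 — Power factor: PF = P/|S| = 0.1869 (leading).

(a) P = 0.9244 W  (b) Q = -4.858 VAR  (c) S = 4.946 VA  (d) PF = 0.1869 (leading)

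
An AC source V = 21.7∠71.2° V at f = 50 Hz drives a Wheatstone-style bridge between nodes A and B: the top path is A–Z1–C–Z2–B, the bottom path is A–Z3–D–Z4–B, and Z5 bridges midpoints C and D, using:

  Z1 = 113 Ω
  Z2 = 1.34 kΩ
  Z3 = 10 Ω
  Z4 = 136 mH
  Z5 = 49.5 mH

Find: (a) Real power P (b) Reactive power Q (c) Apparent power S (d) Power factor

Step 1 — Angular frequency: ω = 2π·f = 2π·50 = 314.2 rad/s.
Step 2 — Component impedances:
  Z1: Z = R = 113 Ω
  Z2: Z = R = 1340 Ω
  Z3: Z = R = 10 Ω
  Z4: Z = jωL = j·314.2·0.136 = 0 + j42.73 Ω
  Z5: Z = jωL = j·314.2·0.0495 = 0 + j15.55 Ω
Step 3 — Bridge requires nodal analysis (the Z5 bridge couples midpoints C and D, so the two paths cannot be reduced to a simple series/parallel combination). Setting node B to ground and injecting 1 A at node A, the 3-node admittance system at A, C, D solves to V_A = Z_AB = 10.64 + j42.75 Ω = 44.06∠76.0° Ω.
Step 4 — Source phasor: V = 21.7∠71.2° V = 6.993 + j20.54 V.
Step 5 — Current: I = V / Z = 0.4908 - j0.04146 A = 0.4925∠-4.8° A.
Step 6 — Complex power: S = V·I* = 2.581 + j10.37 VA.
Step 7 — Real power: P = Re(S) = 2.581 W.
Step 8 — Reactive power: Q = Im(S) = 10.37 VAR.
Step 9 — Apparent power: |S| = 10.69 VA.
Step 10 — Power factor: PF = P/|S| = 0.2414 (lagging).

(a) P = 2.581 W  (b) Q = 10.37 VAR  (c) S = 10.69 VA  (d) PF = 0.2414 (lagging)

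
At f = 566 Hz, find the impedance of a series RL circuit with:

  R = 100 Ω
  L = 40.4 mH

Step 1 — Angular frequency: ω = 2π·f = 2π·566 = 3556 rad/s.
Step 2 — Component impedances:
  R: Z = R = 100 Ω
  L: Z = jωL = j·3556·0.0404 = 0 + j143.7 Ω
Step 3 — Series combination: Z_total = R + L = 100 + j143.7 Ω = 175∠55.2° Ω.

Z = 100 + j143.7 Ω = 175∠55.2° Ω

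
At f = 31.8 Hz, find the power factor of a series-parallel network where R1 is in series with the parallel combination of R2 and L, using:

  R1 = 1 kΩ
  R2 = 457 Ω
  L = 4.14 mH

Step 1 — Angular frequency: ω = 2π·f = 2π·31.8 = 199.8 rad/s.
Step 2 — Component impedances:
  R1: Z = R = 1000 Ω
  R2: Z = R = 457 Ω
  L: Z = jωL = j·199.8·0.00414 = 0 + j0.8272 Ω
Step 3 — Parallel branch: R2 || L = 1/(1/R2 + 1/L) = 0.001497 + j0.8272 Ω.
Step 4 — Series with R1: Z_total = R1 + (R2 || L) = 1000 + j0.8272 Ω = 1000∠0.0° Ω.
Step 5 — Power factor: PF = cos(φ) = Re(Z)/|Z| = 1000/1000 = 1.
Step 6 — Type: Im(Z) = 0.8272 ⇒ lagging (phase φ = 0.0°).

PF = 1 (lagging, φ = 0.0°)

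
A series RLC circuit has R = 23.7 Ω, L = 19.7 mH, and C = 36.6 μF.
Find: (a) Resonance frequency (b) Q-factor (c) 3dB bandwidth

Step 1 — Resonance condition Im(Z)=0 gives ω₀ = 1/√(LC).
Step 2 — ω₀ = 1/√(0.0197·3.66e-05) = 1178 rad/s.
Step 3 — f₀ = ω₀/(2π) = 187.4 Hz.
Step 4 — Series Q: Q = ω₀L/R = 1178·0.0197/23.7 = 0.9789.
Step 5 — 3dB bandwidth: Δω = ω₀/Q = 1203 rad/s; BW = Δω/(2π) = 191.5 Hz.

(a) f₀ = 187.4 Hz  (b) Q = 0.9789  (c) BW = 191.5 Hz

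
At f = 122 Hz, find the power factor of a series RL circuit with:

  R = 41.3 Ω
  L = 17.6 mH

Step 1 — Angular frequency: ω = 2π·f = 2π·122 = 766.5 rad/s.
Step 2 — Component impedances:
  R: Z = R = 41.3 Ω
  L: Z = jωL = j·766.5·0.0176 = 0 + j13.49 Ω
Step 3 — Series combination: Z_total = R + L = 41.3 + j13.49 Ω = 43.45∠18.1° Ω.
Step 4 — Power factor: PF = cos(φ) = Re(Z)/|Z| = 41.3/43.448 = 0.9506.
Step 5 — Type: Im(Z) = 13.49 ⇒ lagging (phase φ = 18.1°).

PF = 0.9506 (lagging, φ = 18.1°)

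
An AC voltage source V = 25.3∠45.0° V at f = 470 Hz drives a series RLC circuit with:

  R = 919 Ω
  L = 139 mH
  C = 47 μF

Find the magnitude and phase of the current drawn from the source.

Step 1 — Angular frequency: ω = 2π·f = 2π·470 = 2953 rad/s.
Step 2 — Component impedances:
  R: Z = R = 919 Ω
  L: Z = jωL = j·2953·0.139 = 0 + j410.5 Ω
  C: Z = 1/(jωC) = -j/(ω·C) = 0 - j7.205 Ω
Step 3 — Series combination: Z_total = R + L + C = 919 + j403.3 Ω = 1004∠23.7° Ω.
Step 4 — Source phasor: V = 25.3∠45.0° V = 17.89 + j17.89 V.
Step 5 — Ohm's law: I = V / Z_total = (17.89 + j17.89) / (919 + j403.3) = 0.02349 + j0.00916 A.
Step 6 — Convert to polar: |I| = 0.02521 A, ∠I = 21.3°.

I = 0.02521∠21.3° A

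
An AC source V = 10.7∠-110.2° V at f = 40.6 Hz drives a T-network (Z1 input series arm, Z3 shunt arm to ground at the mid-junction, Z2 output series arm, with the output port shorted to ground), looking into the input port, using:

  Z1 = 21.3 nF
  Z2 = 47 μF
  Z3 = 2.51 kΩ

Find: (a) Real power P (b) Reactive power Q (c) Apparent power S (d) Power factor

Step 1 — Angular frequency: ω = 2π·f = 2π·40.6 = 255.1 rad/s.
Step 2 — Component impedances:
  Z1: Z = 1/(jωC) = -j/(ω·C) = 0 - j1.84e+05 Ω
  Z2: Z = 1/(jωC) = -j/(ω·C) = 0 - j83.41 Ω
  Z3: Z = R = 2510 Ω
Step 3 — With the output port shorted to ground, the output series arm Z2 runs from the junction to ground; the shunt arm Z3 also runs from the junction to ground. They appear in parallel: Z3 || Z2 = 2.768 - j83.31 Ω.
Step 4 — Series with input arm Z1: Z_in = Z1 + (Z3 || Z2) = 2.768 - j1.841e+05 Ω = 1.841e+05∠-90.0° Ω.
Step 5 — Source phasor: V = 10.7∠-110.2° V = -3.695 - j10.04 V.
Step 6 — Current: I = V / Z = 5.454e-05 - j2.007e-05 A = 5.811e-05∠-20.2° A.
Step 7 — Complex power: S = V·I* = 9.349e-09 - j0.0006218 VA.
Step 8 — Real power: P = Re(S) = 9.349e-09 W.
Step 9 — Reactive power: Q = Im(S) = -0.0006218 VAR.
Step 10 — Apparent power: |S| = 0.0006218 VA.
Step 11 — Power factor: PF = P/|S| = 1.504e-05 (leading).

(a) P = 9.349e-09 W  (b) Q = -0.0006218 VAR  (c) S = 0.0006218 VA  (d) PF = 1.504e-05 (leading)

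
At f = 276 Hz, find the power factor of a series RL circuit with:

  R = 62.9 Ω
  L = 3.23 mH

Step 1 — Angular frequency: ω = 2π·f = 2π·276 = 1734 rad/s.
Step 2 — Component impedances:
  R: Z = R = 62.9 Ω
  L: Z = jωL = j·1734·0.00323 = 0 + j5.601 Ω
Step 3 — Series combination: Z_total = R + L = 62.9 + j5.601 Ω = 63.15∠5.1° Ω.
Step 4 — Power factor: PF = cos(φ) = Re(Z)/|Z| = 62.9/63.149 = 0.9961.
Step 5 — Type: Im(Z) = 5.601 ⇒ lagging (phase φ = 5.1°).

PF = 0.9961 (lagging, φ = 5.1°)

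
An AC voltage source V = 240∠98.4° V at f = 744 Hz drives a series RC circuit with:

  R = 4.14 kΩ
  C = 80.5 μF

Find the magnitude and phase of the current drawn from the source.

Step 1 — Angular frequency: ω = 2π·f = 2π·744 = 4675 rad/s.
Step 2 — Component impedances:
  R: Z = R = 4140 Ω
  C: Z = 1/(jωC) = -j/(ω·C) = 0 - j2.657 Ω
Step 3 — Series combination: Z_total = R + C = 4140 - j2.657 Ω = 4140∠-0.0° Ω.
Step 4 — Source phasor: V = 240∠98.4° V = -35.06 + j237.4 V.
Step 5 — Ohm's law: I = V / Z_total = (-35.06 + j237.4) / (4140 - j2.657) = -0.008505 + j0.05734 A.
Step 6 — Convert to polar: |I| = 0.05797 A, ∠I = 98.4°.

I = 0.05797∠98.4° A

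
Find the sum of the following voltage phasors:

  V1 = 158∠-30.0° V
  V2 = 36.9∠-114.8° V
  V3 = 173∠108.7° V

Step 1 — Convert each phasor to rectangular form:
  V1 = 158·(cos(-30.0°) + j·sin(-30.0°)) = 136.8 - j79 V
  V2 = 36.9·(cos(-114.8°) + j·sin(-114.8°)) = -15.48 - j33.5 V
  V3 = 173·(cos(108.7°) + j·sin(108.7°)) = -55.47 + j163.9 V
Step 2 — Sum components: V_total = 65.89 + j51.37 V.
Step 3 — Convert to polar: |V_total| = 83.55 V, ∠V_total = 37.9°.

V_total = 83.55∠37.9° V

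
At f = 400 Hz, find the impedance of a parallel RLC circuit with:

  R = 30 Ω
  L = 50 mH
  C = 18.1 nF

Step 1 — Angular frequency: ω = 2π·f = 2π·400 = 2513 rad/s.
Step 2 — Component impedances:
  R: Z = R = 30 Ω
  L: Z = jωL = j·2513·0.05 = 0 + j125.7 Ω
  C: Z = 1/(jωC) = -j/(ω·C) = 0 - j2.198e+04 Ω
Step 3 — Parallel combination: 1/Z_total = 1/R + 1/L + 1/C; Z_total = 28.4 + j6.741 Ω = 29.19∠13.4° Ω.

Z = 28.4 + j6.741 Ω = 29.19∠13.4° Ω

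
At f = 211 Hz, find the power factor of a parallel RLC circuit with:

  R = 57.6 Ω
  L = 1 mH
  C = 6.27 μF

Step 1 — Angular frequency: ω = 2π·f = 2π·211 = 1326 rad/s.
Step 2 — Component impedances:
  R: Z = R = 57.6 Ω
  L: Z = jωL = j·1326·0.001 = 0 + j1.326 Ω
  C: Z = 1/(jωC) = -j/(ω·C) = 0 - j120.3 Ω
Step 3 — Parallel combination: 1/Z_total = 1/R + 1/L + 1/C; Z_total = 0.03118 + j1.34 Ω = 1.34∠88.7° Ω.
Step 4 — Power factor: PF = cos(φ) = Re(Z)/|Z| = 0.03118/1.34 = 0.02327.
Step 5 — Type: Im(Z) = 1.34 ⇒ lagging (phase φ = 88.7°).

PF = 0.02327 (lagging, φ = 88.7°)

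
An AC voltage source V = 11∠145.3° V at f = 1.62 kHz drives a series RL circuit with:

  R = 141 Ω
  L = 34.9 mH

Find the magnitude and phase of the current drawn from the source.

Step 1 — Angular frequency: ω = 2π·f = 2π·1620 = 1.018e+04 rad/s.
Step 2 — Component impedances:
  R: Z = R = 141 Ω
  L: Z = jωL = j·1.018e+04·0.0349 = 0 + j355.2 Ω
Step 3 — Series combination: Z_total = R + L = 141 + j355.2 Ω = 382.2∠68.4° Ω.
Step 4 — Source phasor: V = 11∠145.3° V = -9.044 + j6.262 V.
Step 5 — Ohm's law: I = V / Z_total = (-9.044 + j6.262) / (141 + j355.2) = 0.006499 + j0.02804 A.
Step 6 — Convert to polar: |I| = 0.02878 A, ∠I = 76.9°.

I = 0.02878∠76.9° A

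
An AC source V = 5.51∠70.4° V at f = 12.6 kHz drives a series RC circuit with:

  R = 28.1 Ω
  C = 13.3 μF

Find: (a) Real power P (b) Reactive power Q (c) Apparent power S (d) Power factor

Step 1 — Angular frequency: ω = 2π·f = 2π·1.26e+04 = 7.917e+04 rad/s.
Step 2 — Component impedances:
  R: Z = R = 28.1 Ω
  C: Z = 1/(jωC) = -j/(ω·C) = 0 - j0.9497 Ω
Step 3 — Series combination: Z_total = R + C = 28.1 - j0.9497 Ω = 28.12∠-1.9° Ω.
Step 4 — Source phasor: V = 5.51∠70.4° V = 1.848 + j5.191 V.
Step 5 — Current: I = V / Z = 0.05947 + j0.1867 A = 0.196∠72.3° A.
Step 6 — Complex power: S = V·I* = 1.079 - j0.03647 VA.
Step 7 — Real power: P = Re(S) = 1.079 W.
Step 8 — Reactive power: Q = Im(S) = -0.03647 VAR.
Step 9 — Apparent power: |S| = 1.08 VA.
Step 10 — Power factor: PF = P/|S| = 0.9994 (leading).

(a) P = 1.079 W  (b) Q = -0.03647 VAR  (c) S = 1.08 VA  (d) PF = 0.9994 (leading)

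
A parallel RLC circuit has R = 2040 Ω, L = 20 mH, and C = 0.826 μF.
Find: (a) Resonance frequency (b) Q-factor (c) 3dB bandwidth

Step 1 — Resonance: ω₀ = 1/√(LC) = 1/√(0.02·8.26e-07) = 7780 rad/s.
Step 2 — f₀ = ω₀/(2π) = 1238 Hz.
Step 3 — Parallel Q: Q = R/(ω₀L) = 2040/(7780·0.02) = 13.11.
Step 4 — Bandwidth: Δω = ω₀/Q = 593.5 rad/s; BW = Δω/(2π) = 94.45 Hz.

(a) f₀ = 1238 Hz  (b) Q = 13.11  (c) BW = 94.45 Hz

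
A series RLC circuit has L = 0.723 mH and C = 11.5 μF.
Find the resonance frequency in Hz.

Step 1 — Resonance condition Im(Z)=0 gives ω₀ = 1/√(LC).
Step 2 — ω₀ = 1/√(0.000723·1.15e-05) = 1.097e+04 rad/s.
Step 3 — f₀ = ω₀/(2π) = 1745 Hz.

f₀ = 1745 Hz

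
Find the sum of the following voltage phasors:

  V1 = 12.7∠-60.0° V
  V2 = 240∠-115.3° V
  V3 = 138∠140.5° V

Step 1 — Convert each phasor to rectangular form:
  V1 = 12.7·(cos(-60.0°) + j·sin(-60.0°)) = 6.35 - j11 V
  V2 = 240·(cos(-115.3°) + j·sin(-115.3°)) = -102.6 - j217 V
  V3 = 138·(cos(140.5°) + j·sin(140.5°)) = -106.5 + j87.78 V
Step 2 — Sum components: V_total = -202.7 - j140.2 V.
Step 3 — Convert to polar: |V_total| = 246.5 V, ∠V_total = -145.3°.

V_total = 246.5∠-145.3° V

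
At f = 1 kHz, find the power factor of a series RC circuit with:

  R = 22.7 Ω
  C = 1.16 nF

Step 1 — Angular frequency: ω = 2π·f = 2π·1000 = 6283 rad/s.
Step 2 — Component impedances:
  R: Z = R = 22.7 Ω
  C: Z = 1/(jωC) = -j/(ω·C) = 0 - j1.372e+05 Ω
Step 3 — Series combination: Z_total = R + C = 22.7 - j1.372e+05 Ω = 1.372e+05∠-90.0° Ω.
Step 4 — Power factor: PF = cos(φ) = Re(Z)/|Z| = 22.7/137203 = 0.0001654.
Step 5 — Type: Im(Z) = -1.372e+05 ⇒ leading (phase φ = -90.0°).

PF = 0.0001654 (leading, φ = -90.0°)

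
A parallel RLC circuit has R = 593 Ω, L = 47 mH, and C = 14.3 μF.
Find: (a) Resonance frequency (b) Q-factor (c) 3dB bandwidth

Step 1 — Resonance: ω₀ = 1/√(LC) = 1/√(0.047·1.43e-05) = 1220 rad/s.
Step 2 — f₀ = ω₀/(2π) = 194.1 Hz.
Step 3 — Parallel Q: Q = R/(ω₀L) = 593/(1220·0.047) = 10.34.
Step 4 — Bandwidth: Δω = ω₀/Q = 117.9 rad/s; BW = Δω/(2π) = 18.77 Hz.

(a) f₀ = 194.1 Hz  (b) Q = 10.34  (c) BW = 18.77 Hz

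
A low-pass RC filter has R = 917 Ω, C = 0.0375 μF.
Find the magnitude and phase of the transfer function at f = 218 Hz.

Step 1 — Angular frequency: ω = 2π·218 = 1370 rad/s.
Step 2 — Transfer function: H(jω) = 1/(1 + jωRC).
Step 3 — Denominator: 1 + jωRC = 1 + j·1370·917·3.75e-08 = 1 + j0.0471.
Step 4 — H = 0.9978 - j0.047.
Step 5 — Magnitude: |H| = 0.9989 (-0.0 dB); phase: φ = -2.7°.

|H| = 0.9989 (-0.0 dB), φ = -2.7°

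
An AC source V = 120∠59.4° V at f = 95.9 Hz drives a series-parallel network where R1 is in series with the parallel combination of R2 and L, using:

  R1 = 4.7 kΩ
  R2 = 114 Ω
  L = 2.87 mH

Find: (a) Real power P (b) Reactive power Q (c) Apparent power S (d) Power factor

Step 1 — Angular frequency: ω = 2π·f = 2π·95.9 = 602.6 rad/s.
Step 2 — Component impedances:
  R1: Z = R = 4700 Ω
  R2: Z = R = 114 Ω
  L: Z = jωL = j·602.6·0.00287 = 0 + j1.729 Ω
Step 3 — Parallel branch: R2 || L = 1/(1/R2 + 1/L) = 0.02623 + j1.729 Ω.
Step 4 — Series with R1: Z_total = R1 + (R2 || L) = 4700 + j1.729 Ω = 4700∠0.0° Ω.
Step 5 — Source phasor: V = 120∠59.4° V = 61.08 + j103.3 V.
Step 6 — Current: I = V / Z = 0.013 + j0.02197 A = 0.02553∠59.4° A.
Step 7 — Complex power: S = V·I* = 3.064 + j0.001127 VA.
Step 8 — Real power: P = Re(S) = 3.064 W.
Step 9 — Reactive power: Q = Im(S) = 0.001127 VAR.
Step 10 — Apparent power: |S| = 3.064 VA.
Step 11 — Power factor: PF = P/|S| = 1 (lagging).

(a) P = 3.064 W  (b) Q = 0.001127 VAR  (c) S = 3.064 VA  (d) PF = 1 (lagging)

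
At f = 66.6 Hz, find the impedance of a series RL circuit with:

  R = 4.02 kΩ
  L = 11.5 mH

Step 1 — Angular frequency: ω = 2π·f = 2π·66.6 = 418.5 rad/s.
Step 2 — Component impedances:
  R: Z = R = 4020 Ω
  L: Z = jωL = j·418.5·0.0115 = 0 + j4.812 Ω
Step 3 — Series combination: Z_total = R + L = 4020 + j4.812 Ω = 4020∠0.1° Ω.

Z = 4020 + j4.812 Ω = 4020∠0.1° Ω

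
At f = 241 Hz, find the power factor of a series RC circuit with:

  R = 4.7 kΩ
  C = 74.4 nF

Step 1 — Angular frequency: ω = 2π·f = 2π·241 = 1514 rad/s.
Step 2 — Component impedances:
  R: Z = R = 4700 Ω
  C: Z = 1/(jωC) = -j/(ω·C) = 0 - j8876 Ω
Step 3 — Series combination: Z_total = R + C = 4700 - j8876 Ω = 1.004e+04∠-62.1° Ω.
Step 4 — Power factor: PF = cos(φ) = Re(Z)/|Z| = 4700/10043.8 = 0.468.
Step 5 — Type: Im(Z) = -8876 ⇒ leading (phase φ = -62.1°).

PF = 0.468 (leading, φ = -62.1°)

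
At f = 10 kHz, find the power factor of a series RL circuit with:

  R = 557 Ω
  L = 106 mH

Step 1 — Angular frequency: ω = 2π·f = 2π·1e+04 = 6.283e+04 rad/s.
Step 2 — Component impedances:
  R: Z = R = 557 Ω
  L: Z = jωL = j·6.283e+04·0.106 = 0 + j6660 Ω
Step 3 — Series combination: Z_total = R + L = 557 + j6660 Ω = 6683∠85.2° Ω.
Step 4 — Power factor: PF = cos(φ) = Re(Z)/|Z| = 557/6683.4 = 0.08334.
Step 5 — Type: Im(Z) = 6660 ⇒ lagging (phase φ = 85.2°).

PF = 0.08334 (lagging, φ = 85.2°)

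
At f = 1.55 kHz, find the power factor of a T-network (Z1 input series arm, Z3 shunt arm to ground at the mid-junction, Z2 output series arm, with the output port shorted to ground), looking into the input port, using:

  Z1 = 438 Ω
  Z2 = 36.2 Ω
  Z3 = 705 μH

Step 1 — Angular frequency: ω = 2π·f = 2π·1550 = 9739 rad/s.
Step 2 — Component impedances:
  Z1: Z = R = 438 Ω
  Z2: Z = R = 36.2 Ω
  Z3: Z = jωL = j·9739·0.000705 = 0 + j6.866 Ω
Step 3 — With the output port shorted to ground, the output series arm Z2 runs from the junction to ground; the shunt arm Z3 also runs from the junction to ground. They appear in parallel: Z3 || Z2 = 1.257 + j6.628 Ω.
Step 4 — Series with input arm Z1: Z_in = Z1 + (Z3 || Z2) = 439.3 + j6.628 Ω = 439.3∠0.9° Ω.
Step 5 — Power factor: PF = cos(φ) = Re(Z)/|Z| = 439.26/439.31 = 0.9999.
Step 6 — Type: Im(Z) = 6.628 ⇒ lagging (phase φ = 0.9°).

PF = 0.9999 (lagging, φ = 0.9°)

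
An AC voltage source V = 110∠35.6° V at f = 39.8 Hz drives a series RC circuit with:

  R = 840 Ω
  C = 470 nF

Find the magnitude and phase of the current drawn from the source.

Step 1 — Angular frequency: ω = 2π·f = 2π·39.8 = 250.1 rad/s.
Step 2 — Component impedances:
  R: Z = R = 840 Ω
  C: Z = 1/(jωC) = -j/(ω·C) = 0 - j8508 Ω
Step 3 — Series combination: Z_total = R + C = 840 - j8508 Ω = 8550∠-84.4° Ω.
Step 4 — Source phasor: V = 110∠35.6° V = 89.44 + j64.03 V.
Step 5 — Ohm's law: I = V / Z_total = (89.44 + j64.03) / (840 - j8508) = -0.006426 + j0.01115 A.
Step 6 — Convert to polar: |I| = 0.01287 A, ∠I = 120.0°.

I = 0.01287∠120.0° A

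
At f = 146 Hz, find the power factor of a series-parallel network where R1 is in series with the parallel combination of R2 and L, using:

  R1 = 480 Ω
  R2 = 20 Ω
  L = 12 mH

Step 1 — Angular frequency: ω = 2π·f = 2π·146 = 917.3 rad/s.
Step 2 — Component impedances:
  R1: Z = R = 480 Ω
  R2: Z = R = 20 Ω
  L: Z = jωL = j·917.3·0.012 = 0 + j11.01 Ω
Step 3 — Parallel branch: R2 || L = 1/(1/R2 + 1/L) = 4.65 + j8.449 Ω.
Step 4 — Series with R1: Z_total = R1 + (R2 || L) = 484.7 + j8.449 Ω = 484.7∠1.0° Ω.
Step 5 — Power factor: PF = cos(φ) = Re(Z)/|Z| = 484.65/484.724 = 0.9998.
Step 6 — Type: Im(Z) = 8.449 ⇒ lagging (phase φ = 1.0°).

PF = 0.9998 (lagging, φ = 1.0°)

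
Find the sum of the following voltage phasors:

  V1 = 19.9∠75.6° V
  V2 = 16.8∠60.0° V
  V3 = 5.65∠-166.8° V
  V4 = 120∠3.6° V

Step 1 — Convert each phasor to rectangular form:
  V1 = 19.9·(cos(75.6°) + j·sin(75.6°)) = 4.949 + j19.27 V
  V2 = 16.8·(cos(60.0°) + j·sin(60.0°)) = 8.4 + j14.55 V
  V3 = 5.65·(cos(-166.8°) + j·sin(-166.8°)) = -5.501 - j1.29 V
  V4 = 120·(cos(3.6°) + j·sin(3.6°)) = 119.8 + j7.535 V
Step 2 — Sum components: V_total = 127.6 + j40.07 V.
Step 3 — Convert to polar: |V_total| = 133.8 V, ∠V_total = 17.4°.

V_total = 133.8∠17.4° V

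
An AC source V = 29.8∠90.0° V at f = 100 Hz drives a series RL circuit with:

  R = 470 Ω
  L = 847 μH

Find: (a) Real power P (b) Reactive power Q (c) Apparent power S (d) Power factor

Step 1 — Angular frequency: ω = 2π·f = 2π·100 = 628.3 rad/s.
Step 2 — Component impedances:
  R: Z = R = 470 Ω
  L: Z = jωL = j·628.3·0.000847 = 0 + j0.5322 Ω
Step 3 — Series combination: Z_total = R + L = 470 + j0.5322 Ω = 470∠0.1° Ω.
Step 4 — Source phasor: V = 29.8∠90.0° V = 0 + j29.8 V.
Step 5 — Current: I = V / Z = 7.179e-05 + j0.0634 A = 0.0634∠89.9° A.
Step 6 — Complex power: S = V·I* = 1.889 + j0.002139 VA.
Step 7 — Real power: P = Re(S) = 1.889 W.
Step 8 — Reactive power: Q = Im(S) = 0.002139 VAR.
Step 9 — Apparent power: |S| = 1.889 VA.
Step 10 — Power factor: PF = P/|S| = 1 (lagging).

(a) P = 1.889 W  (b) Q = 0.002139 VAR  (c) S = 1.889 VA  (d) PF = 1 (lagging)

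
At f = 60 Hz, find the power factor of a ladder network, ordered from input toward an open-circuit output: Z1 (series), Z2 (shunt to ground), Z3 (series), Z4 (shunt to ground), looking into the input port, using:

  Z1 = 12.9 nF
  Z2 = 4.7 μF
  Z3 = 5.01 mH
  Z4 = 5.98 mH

Step 1 — Angular frequency: ω = 2π·f = 2π·60 = 377 rad/s.
Step 2 — Component impedances:
  Z1: Z = 1/(jωC) = -j/(ω·C) = 0 - j2.056e+05 Ω
  Z2: Z = 1/(jωC) = -j/(ω·C) = 0 - j564.4 Ω
  Z3: Z = jωL = j·377·0.00501 = 0 + j1.889 Ω
  Z4: Z = jωL = j·377·0.00598 = 0 + j2.254 Ω
Step 3 — Ladder network (open output): work backward from the far end, alternating series and parallel combinations. Z_in = 0 - j2.056e+05 Ω = 2.056e+05∠-90.0° Ω.
Step 4 — Power factor: PF = cos(φ) = Re(Z)/|Z| = 0/2.056e+05 = 0.
Step 5 — Type: Im(Z) = -2.056e+05 ⇒ leading (phase φ = -90.0°).

PF = 0 (leading, φ = -90.0°)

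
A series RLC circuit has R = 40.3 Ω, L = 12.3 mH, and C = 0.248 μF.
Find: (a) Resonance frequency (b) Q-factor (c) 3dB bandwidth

Step 1 — Resonance condition Im(Z)=0 gives ω₀ = 1/√(LC).
Step 2 — ω₀ = 1/√(0.0123·2.48e-07) = 1.811e+04 rad/s.
Step 3 — f₀ = ω₀/(2π) = 2882 Hz.
Step 4 — Series Q: Q = ω₀L/R = 1.811e+04·0.0123/40.3 = 5.526.
Step 5 — 3dB bandwidth: Δω = ω₀/Q = 3276 rad/s; BW = Δω/(2π) = 521.5 Hz.

(a) f₀ = 2882 Hz  (b) Q = 5.526  (c) BW = 521.5 Hz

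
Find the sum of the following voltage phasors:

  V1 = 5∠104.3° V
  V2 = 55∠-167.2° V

Step 1 — Convert each phasor to rectangular form:
  V1 = 5·(cos(104.3°) + j·sin(104.3°)) = -1.235 + j4.845 V
  V2 = 55·(cos(-167.2°) + j·sin(-167.2°)) = -53.63 - j12.19 V
Step 2 — Sum components: V_total = -54.87 - j7.34 V.
Step 3 — Convert to polar: |V_total| = 55.36 V, ∠V_total = -172.4°.

V_total = 55.36∠-172.4° V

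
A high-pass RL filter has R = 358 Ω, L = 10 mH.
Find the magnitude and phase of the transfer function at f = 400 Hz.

Step 1 — Angular frequency: ω = 2π·400 = 2513 rad/s.
Step 2 — Transfer function: H(jω) = jωL/(R + jωL).
Step 3 — Numerator jωL = j·25.13; denominator R + jωL = 358 + j25.13.
Step 4 — H = 0.004904 + j0.06986.
Step 5 — Magnitude: |H| = 0.07003 (-23.1 dB); phase: φ = 86.0°.

|H| = 0.07003 (-23.1 dB), φ = 86.0°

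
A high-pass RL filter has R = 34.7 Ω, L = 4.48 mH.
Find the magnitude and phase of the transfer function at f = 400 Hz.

Step 1 — Angular frequency: ω = 2π·400 = 2513 rad/s.
Step 2 — Transfer function: H(jω) = jωL/(R + jωL).
Step 3 — Numerator jωL = j·11.26; denominator R + jωL = 34.7 + j11.26.
Step 4 — H = 0.09526 + j0.2936.
Step 5 — Magnitude: |H| = 0.3086 (-10.2 dB); phase: φ = 72.0°.

|H| = 0.3086 (-10.2 dB), φ = 72.0°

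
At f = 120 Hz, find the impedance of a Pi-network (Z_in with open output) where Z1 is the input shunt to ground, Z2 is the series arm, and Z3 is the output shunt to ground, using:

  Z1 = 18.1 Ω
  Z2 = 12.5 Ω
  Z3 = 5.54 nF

Step 1 — Angular frequency: ω = 2π·f = 2π·120 = 754 rad/s.
Step 2 — Component impedances:
  Z1: Z = R = 18.1 Ω
  Z2: Z = R = 12.5 Ω
  Z3: Z = 1/(jωC) = -j/(ω·C) = 0 - j2.394e+05 Ω
Step 3 — With open output, the series arm Z2 and the output shunt Z3 appear in series to ground: Z2 + Z3 = 12.5 - j2.394e+05 Ω.
Step 4 — Parallel with input shunt Z1: Z_in = Z1 || (Z2 + Z3) = 18.1 - j0.001368 Ω = 18.1∠-0.0° Ω.

Z = 18.1 - j0.001368 Ω = 18.1∠-0.0° Ω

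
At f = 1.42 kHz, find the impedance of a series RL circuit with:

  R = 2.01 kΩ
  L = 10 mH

Step 1 — Angular frequency: ω = 2π·f = 2π·1420 = 8922 rad/s.
Step 2 — Component impedances:
  R: Z = R = 2010 Ω
  L: Z = jωL = j·8922·0.01 = 0 + j89.22 Ω
Step 3 — Series combination: Z_total = R + L = 2010 + j89.22 Ω = 2012∠2.5° Ω.

Z = 2010 + j89.22 Ω = 2012∠2.5° Ω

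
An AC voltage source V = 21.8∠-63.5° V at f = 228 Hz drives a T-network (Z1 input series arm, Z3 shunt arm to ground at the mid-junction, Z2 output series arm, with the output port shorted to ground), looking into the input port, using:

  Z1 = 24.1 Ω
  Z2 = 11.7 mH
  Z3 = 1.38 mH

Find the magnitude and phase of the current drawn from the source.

Step 1 — Angular frequency: ω = 2π·f = 2π·228 = 1433 rad/s.
Step 2 — Component impedances:
  Z1: Z = R = 24.1 Ω
  Z2: Z = jωL = j·1433·0.0117 = 0 + j16.76 Ω
  Z3: Z = jωL = j·1433·0.00138 = 0 + j1.977 Ω
Step 3 — With the output port shorted to ground, the output series arm Z2 runs from the junction to ground; the shunt arm Z3 also runs from the junction to ground. They appear in parallel: Z3 || Z2 = 0 + j1.768 Ω.
Step 4 — Series with input arm Z1: Z_in = Z1 + (Z3 || Z2) = 24.1 + j1.768 Ω = 24.16∠4.2° Ω.
Step 5 — Source phasor: V = 21.8∠-63.5° V = 9.727 - j19.51 V.
Step 6 — Ohm's law: I = V / Z_total = (9.727 - j19.51) / (24.1 + j1.768) = 0.3424 - j0.8346 A.
Step 7 — Convert to polar: |I| = 0.9021 A, ∠I = -67.7°.

I = 0.9021∠-67.7° A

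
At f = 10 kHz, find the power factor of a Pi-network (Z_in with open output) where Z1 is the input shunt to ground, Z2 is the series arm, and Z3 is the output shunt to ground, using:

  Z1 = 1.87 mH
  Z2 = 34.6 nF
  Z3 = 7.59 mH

Step 1 — Angular frequency: ω = 2π·f = 2π·1e+04 = 6.283e+04 rad/s.
Step 2 — Component impedances:
  Z1: Z = jωL = j·6.283e+04·0.00187 = 0 + j117.5 Ω
  Z2: Z = 1/(jωC) = -j/(ω·C) = 0 - j460 Ω
  Z3: Z = jωL = j·6.283e+04·0.00759 = 0 + j476.9 Ω
Step 3 — With open output, the series arm Z2 and the output shunt Z3 appear in series to ground: Z2 + Z3 = 0 + j16.91 Ω.
Step 4 — Parallel with input shunt Z1: Z_in = Z1 || (Z2 + Z3) = 0 + j14.78 Ω = 14.78∠90.0° Ω.
Step 5 — Power factor: PF = cos(φ) = Re(Z)/|Z| = -0/14.78 = -0.
Step 6 — Type: Im(Z) = 14.78 ⇒ lagging (phase φ = 90.0°).

PF = -0 (lagging, φ = 90.0°)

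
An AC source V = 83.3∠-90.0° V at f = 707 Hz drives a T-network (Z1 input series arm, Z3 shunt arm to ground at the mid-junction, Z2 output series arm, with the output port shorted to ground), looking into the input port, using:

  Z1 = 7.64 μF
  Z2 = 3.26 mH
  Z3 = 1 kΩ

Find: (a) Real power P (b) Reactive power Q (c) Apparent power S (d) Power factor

Step 1 — Angular frequency: ω = 2π·f = 2π·707 = 4442 rad/s.
Step 2 — Component impedances:
  Z1: Z = 1/(jωC) = -j/(ω·C) = 0 - j29.47 Ω
  Z2: Z = jωL = j·4442·0.00326 = 0 + j14.48 Ω
  Z3: Z = R = 1000 Ω
Step 3 — With the output port shorted to ground, the output series arm Z2 runs from the junction to ground; the shunt arm Z3 also runs from the junction to ground. They appear in parallel: Z3 || Z2 = 0.2097 + j14.48 Ω.
Step 4 — Series with input arm Z1: Z_in = Z1 + (Z3 || Z2) = 0.2097 - j14.99 Ω = 14.99∠-89.2° Ω.
Step 5 — Source phasor: V = 83.3∠-90.0° V = 0 - j83.3 V.
Step 6 — Current: I = V / Z = 5.557 - j0.07775 A = 5.558∠-0.8° A.
Step 7 — Complex power: S = V·I* = 6.477 - j462.9 VA.
Step 8 — Real power: P = Re(S) = 6.477 W.
Step 9 — Reactive power: Q = Im(S) = -462.9 VAR.
Step 10 — Apparent power: |S| = 463 VA.
Step 11 — Power factor: PF = P/|S| = 0.01399 (leading).

(a) P = 6.477 W  (b) Q = -462.9 VAR  (c) S = 463 VA  (d) PF = 0.01399 (leading)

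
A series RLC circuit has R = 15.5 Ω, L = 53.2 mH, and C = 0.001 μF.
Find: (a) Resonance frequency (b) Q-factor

Step 1 — Resonance condition Im(Z)=0 gives ω₀ = 1/√(LC).
Step 2 — ω₀ = 1/√(0.0532·1e-09) = 1.371e+05 rad/s.
Step 3 — f₀ = ω₀/(2π) = 2.182e+04 Hz.
Step 4 — Series Q: Q = ω₀L/R = 1.371e+05·0.0532/15.5 = 470.6.

(a) f₀ = 2.182e+04 Hz  (b) Q = 470.6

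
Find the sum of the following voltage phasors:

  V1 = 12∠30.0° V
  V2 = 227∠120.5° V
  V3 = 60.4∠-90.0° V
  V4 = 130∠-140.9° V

Step 1 — Convert each phasor to rectangular form:
  V1 = 12·(cos(30.0°) + j·sin(30.0°)) = 10.39 + j6 V
  V2 = 227·(cos(120.5°) + j·sin(120.5°)) = -115.2 + j195.6 V
  V3 = 60.4·(cos(-90.0°) + j·sin(-90.0°)) = 0 - j60.4 V
  V4 = 130·(cos(-140.9°) + j·sin(-140.9°)) = -100.9 - j81.99 V
Step 2 — Sum components: V_total = -205.7 + j59.2 V.
Step 3 — Convert to polar: |V_total| = 214.1 V, ∠V_total = 163.9°.

V_total = 214.1∠163.9° V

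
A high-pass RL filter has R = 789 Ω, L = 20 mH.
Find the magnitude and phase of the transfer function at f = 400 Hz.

Step 1 — Angular frequency: ω = 2π·400 = 2513 rad/s.
Step 2 — Transfer function: H(jω) = jωL/(R + jωL).
Step 3 — Numerator jωL = j·50.27; denominator R + jωL = 789 + j50.27.
Step 4 — H = 0.004042 + j0.06345.
Step 5 — Magnitude: |H| = 0.06358 (-23.9 dB); phase: φ = 86.4°.

|H| = 0.06358 (-23.9 dB), φ = 86.4°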